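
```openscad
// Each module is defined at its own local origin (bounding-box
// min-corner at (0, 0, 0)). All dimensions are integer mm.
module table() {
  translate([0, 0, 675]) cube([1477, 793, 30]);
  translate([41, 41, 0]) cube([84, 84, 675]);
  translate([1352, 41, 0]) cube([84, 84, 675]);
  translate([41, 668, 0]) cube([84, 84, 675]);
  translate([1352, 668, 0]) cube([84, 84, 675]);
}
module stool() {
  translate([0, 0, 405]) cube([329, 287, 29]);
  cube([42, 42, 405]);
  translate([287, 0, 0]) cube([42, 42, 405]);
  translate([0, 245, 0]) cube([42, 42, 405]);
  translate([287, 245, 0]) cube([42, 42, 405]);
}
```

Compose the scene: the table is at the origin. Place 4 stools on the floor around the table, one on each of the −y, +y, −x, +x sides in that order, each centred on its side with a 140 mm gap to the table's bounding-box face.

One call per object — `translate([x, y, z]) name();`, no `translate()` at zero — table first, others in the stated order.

table();
translate([574, -427, 0]) stool();
translate([574, 933, 0]) stool();
translate([-469, 253, 0]) stool();
translate([1617, 253, 0]) stool();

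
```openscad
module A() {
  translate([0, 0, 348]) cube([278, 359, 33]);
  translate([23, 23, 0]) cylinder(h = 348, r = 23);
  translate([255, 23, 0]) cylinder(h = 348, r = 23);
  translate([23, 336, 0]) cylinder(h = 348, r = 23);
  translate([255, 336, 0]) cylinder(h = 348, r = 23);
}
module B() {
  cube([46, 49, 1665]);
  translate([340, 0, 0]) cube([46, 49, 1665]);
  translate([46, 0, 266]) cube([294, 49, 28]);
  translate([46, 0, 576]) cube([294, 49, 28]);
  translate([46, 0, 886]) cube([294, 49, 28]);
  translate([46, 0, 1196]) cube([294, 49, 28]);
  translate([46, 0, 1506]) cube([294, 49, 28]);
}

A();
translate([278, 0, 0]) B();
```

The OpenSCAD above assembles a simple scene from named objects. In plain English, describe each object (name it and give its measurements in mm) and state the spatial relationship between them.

A is a four-legged stool. The seat is a 278×359×33 mm slab whose top surface is at z = 381 mm; four round legs, each 46 mm in diameter, run from the floor (z = 0) to the underside of the seat, each leg's axis is inset half a diameter from the nearest pair of seat edges (so the leg's bounding box is flush with the corner).

B is a straight ladder. Two 46×49 mm vertical rails, 1665 mm tall, stand 386 mm apart (outside-to-outside) with their front faces coplanar on the −y side. 5 rungs, each 49 mm deep and 28 mm tall, span between the inner faces of the rails, front faces flush with the rails. The lowest rung's underside is at z = 266 mm and rungs are spaced 310 mm apart (underside to underside).

The ladder is against the stool's +x side, with their −y faces flush.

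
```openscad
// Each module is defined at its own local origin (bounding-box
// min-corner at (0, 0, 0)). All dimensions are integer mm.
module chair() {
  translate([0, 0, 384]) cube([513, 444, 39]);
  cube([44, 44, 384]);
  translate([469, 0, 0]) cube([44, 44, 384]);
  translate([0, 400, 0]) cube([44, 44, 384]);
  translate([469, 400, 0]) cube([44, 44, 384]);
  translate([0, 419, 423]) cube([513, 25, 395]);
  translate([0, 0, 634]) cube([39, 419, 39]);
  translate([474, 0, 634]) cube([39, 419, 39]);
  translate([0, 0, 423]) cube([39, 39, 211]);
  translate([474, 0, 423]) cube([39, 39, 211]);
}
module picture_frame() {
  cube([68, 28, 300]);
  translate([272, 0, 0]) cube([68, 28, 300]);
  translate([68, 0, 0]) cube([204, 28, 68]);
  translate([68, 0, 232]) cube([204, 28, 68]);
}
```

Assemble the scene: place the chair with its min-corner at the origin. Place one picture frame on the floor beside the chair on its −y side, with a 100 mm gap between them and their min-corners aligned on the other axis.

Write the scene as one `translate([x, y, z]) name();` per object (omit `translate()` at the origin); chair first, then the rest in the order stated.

chair();
translate([0, -128, 0]) picture_frame();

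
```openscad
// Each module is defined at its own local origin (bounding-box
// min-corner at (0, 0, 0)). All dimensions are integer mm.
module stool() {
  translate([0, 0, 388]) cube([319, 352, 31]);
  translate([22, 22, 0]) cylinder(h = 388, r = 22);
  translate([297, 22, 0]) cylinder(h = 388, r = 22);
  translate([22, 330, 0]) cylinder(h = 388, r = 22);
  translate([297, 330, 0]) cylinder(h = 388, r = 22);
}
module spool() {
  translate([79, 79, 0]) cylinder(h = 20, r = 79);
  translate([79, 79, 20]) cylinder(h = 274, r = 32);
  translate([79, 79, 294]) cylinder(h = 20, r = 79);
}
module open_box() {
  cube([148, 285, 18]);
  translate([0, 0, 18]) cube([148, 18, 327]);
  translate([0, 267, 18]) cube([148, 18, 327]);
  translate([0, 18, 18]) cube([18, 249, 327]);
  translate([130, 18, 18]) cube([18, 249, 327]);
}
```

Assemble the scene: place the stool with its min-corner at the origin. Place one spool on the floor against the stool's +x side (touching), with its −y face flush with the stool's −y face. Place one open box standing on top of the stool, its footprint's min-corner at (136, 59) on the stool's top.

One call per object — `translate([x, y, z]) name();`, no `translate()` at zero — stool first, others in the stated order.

stool();
translate([319, 0, 0]) spool();
translate([136, 59, 419]) open_box();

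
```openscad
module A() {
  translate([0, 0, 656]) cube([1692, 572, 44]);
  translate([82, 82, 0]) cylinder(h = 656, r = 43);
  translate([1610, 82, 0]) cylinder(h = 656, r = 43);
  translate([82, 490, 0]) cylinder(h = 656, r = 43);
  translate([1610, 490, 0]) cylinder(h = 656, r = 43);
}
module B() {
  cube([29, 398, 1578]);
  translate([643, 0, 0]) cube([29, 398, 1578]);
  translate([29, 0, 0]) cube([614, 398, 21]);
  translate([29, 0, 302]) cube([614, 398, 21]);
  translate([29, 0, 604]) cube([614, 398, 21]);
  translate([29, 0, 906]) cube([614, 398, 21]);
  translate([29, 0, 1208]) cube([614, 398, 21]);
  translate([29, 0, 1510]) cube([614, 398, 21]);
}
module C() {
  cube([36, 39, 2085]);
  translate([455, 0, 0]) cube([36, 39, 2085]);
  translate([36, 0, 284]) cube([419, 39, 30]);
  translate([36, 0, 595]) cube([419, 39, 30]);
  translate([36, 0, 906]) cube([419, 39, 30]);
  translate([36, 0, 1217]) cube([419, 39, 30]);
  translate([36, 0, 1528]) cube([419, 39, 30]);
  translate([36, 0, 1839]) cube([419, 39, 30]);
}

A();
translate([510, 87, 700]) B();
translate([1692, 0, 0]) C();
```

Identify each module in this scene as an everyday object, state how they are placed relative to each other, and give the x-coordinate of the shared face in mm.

A is a table. B is a bookshelf. C is a ladder. The bookshelf is on top of the table, centred. The ladder is against the table's +x side, with their −y faces flush. The x-coordinate of the shared face is 1692 mm.

The table's +x face and the ladder's −x face are both at x = 1692 mm.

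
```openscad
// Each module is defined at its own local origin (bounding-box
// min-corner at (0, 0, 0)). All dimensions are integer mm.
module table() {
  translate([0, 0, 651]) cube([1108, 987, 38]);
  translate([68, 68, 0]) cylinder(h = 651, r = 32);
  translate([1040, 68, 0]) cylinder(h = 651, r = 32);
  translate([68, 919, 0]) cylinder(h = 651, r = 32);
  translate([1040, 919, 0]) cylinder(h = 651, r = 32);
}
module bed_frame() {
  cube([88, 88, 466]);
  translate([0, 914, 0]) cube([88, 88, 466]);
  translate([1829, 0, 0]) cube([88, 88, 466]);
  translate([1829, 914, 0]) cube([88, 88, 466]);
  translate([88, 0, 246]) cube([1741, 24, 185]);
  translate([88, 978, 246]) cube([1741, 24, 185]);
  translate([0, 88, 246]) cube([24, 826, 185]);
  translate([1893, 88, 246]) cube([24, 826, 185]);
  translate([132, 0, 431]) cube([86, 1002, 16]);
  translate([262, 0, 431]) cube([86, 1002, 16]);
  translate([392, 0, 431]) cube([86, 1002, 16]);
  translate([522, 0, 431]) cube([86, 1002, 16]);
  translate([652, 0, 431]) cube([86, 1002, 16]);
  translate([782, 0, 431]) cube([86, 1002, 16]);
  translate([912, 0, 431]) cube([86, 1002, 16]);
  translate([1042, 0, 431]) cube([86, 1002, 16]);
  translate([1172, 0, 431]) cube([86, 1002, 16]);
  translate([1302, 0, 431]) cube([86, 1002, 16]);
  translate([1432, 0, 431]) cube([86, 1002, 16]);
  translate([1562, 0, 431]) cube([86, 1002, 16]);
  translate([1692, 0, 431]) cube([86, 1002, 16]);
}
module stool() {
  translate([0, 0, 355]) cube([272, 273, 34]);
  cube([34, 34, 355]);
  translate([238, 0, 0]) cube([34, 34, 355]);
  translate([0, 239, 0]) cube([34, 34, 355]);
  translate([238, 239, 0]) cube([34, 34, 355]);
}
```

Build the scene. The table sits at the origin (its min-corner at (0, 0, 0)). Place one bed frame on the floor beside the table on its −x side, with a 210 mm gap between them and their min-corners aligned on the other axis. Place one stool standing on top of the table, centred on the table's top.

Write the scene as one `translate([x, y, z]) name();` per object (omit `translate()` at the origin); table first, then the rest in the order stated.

table();
translate([-2127, 0, 0]) bed_frame();
translate([418, 357, 689]) stool();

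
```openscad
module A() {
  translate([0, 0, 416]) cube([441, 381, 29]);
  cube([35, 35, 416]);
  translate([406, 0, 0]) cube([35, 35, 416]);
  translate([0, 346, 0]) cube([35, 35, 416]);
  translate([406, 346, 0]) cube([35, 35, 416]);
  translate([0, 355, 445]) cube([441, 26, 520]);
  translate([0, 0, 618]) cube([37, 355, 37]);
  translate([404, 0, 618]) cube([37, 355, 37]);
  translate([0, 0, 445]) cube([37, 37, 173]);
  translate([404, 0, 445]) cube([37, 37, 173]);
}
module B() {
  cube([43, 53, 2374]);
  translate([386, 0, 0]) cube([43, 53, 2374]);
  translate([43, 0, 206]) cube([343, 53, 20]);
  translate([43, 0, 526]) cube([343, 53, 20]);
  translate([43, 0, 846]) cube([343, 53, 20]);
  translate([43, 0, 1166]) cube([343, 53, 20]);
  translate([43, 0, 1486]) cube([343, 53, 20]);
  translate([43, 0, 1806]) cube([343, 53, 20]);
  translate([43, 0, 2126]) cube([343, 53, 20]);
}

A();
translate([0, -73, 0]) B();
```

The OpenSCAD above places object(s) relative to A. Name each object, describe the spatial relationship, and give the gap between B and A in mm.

A is a chair. B is a ladder. The ladder is on the floor beside the chair on its −y side. The gap between the ladder and the chair is 20 mm.

The ladder's nearest face is 20 mm from the chair's −y face.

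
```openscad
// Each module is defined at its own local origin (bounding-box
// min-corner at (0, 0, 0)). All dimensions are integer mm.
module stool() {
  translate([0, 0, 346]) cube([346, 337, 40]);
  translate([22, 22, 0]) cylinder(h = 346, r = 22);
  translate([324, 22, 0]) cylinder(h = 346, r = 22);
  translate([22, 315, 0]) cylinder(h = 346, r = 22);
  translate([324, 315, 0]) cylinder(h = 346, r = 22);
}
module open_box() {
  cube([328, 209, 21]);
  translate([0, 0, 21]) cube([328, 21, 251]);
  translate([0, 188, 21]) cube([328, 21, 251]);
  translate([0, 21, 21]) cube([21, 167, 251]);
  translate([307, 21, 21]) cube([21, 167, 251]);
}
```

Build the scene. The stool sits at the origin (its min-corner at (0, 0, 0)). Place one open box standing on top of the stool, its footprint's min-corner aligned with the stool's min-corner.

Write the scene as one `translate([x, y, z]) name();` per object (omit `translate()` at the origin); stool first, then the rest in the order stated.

stool();
translate([0, 0, 386]) open_box();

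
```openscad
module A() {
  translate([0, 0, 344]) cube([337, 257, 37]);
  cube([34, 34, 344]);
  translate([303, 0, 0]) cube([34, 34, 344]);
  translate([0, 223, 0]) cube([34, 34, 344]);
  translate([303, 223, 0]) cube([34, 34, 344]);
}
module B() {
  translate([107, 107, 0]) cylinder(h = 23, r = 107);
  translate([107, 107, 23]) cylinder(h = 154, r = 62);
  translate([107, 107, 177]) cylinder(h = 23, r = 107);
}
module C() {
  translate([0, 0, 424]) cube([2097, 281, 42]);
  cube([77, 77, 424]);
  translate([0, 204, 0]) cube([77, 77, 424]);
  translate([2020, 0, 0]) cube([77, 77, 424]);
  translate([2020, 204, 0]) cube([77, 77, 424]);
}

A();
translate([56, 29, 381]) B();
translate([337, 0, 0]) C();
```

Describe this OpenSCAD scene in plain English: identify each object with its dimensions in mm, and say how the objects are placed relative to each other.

A is a four-legged stool. The seat is 337×257 mm, 37 mm thick, top at z = 381 mm. It stands on four square legs, each 34×34 mm in cross-section, from z = 0 to the seat underside, each flush with a corner of the seat.

B is a spool: two coaxial disc flanges of radius 107 mm and thickness 23 mm, joined by a core cylinder of radius 62 mm and height 154 mm. The lower flange rests on z = 0 and the three cylinders share a vertical axis.

C is a long wooden bench with a 2097 mm (x) × 281 mm (y) seat, 42 mm thick, its top surface 466 mm above the floor. Four 77 mm square legs at the seat corners, flush with the edges, run from z = 0 to the seat underside.

The spool is on top of the stool. The bench is against the stool's +x side, with their −y faces flush.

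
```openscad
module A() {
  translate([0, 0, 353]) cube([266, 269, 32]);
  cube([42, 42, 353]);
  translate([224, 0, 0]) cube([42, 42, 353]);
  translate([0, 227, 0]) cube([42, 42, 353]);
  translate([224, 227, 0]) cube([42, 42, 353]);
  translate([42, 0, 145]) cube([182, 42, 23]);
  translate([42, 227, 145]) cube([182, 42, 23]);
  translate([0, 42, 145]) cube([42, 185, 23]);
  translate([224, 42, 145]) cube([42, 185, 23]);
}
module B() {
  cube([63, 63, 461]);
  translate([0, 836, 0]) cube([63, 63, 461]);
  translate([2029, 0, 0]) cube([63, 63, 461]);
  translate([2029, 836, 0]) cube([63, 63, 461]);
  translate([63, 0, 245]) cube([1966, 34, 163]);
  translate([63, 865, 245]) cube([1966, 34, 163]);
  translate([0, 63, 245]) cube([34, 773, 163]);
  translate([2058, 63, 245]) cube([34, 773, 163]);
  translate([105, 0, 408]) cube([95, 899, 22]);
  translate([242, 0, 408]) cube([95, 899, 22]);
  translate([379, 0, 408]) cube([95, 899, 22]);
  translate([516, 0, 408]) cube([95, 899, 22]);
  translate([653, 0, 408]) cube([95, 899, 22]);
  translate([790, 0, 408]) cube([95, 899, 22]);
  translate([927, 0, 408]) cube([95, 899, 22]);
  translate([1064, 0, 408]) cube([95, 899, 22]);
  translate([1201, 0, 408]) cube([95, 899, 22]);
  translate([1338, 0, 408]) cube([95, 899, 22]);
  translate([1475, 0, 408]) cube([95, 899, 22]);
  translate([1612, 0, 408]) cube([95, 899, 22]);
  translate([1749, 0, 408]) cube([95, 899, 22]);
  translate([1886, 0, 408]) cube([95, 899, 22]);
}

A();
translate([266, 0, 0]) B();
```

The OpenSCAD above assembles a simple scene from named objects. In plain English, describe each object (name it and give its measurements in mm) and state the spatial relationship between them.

A is a simple wooden stool: a rectangular seat 266 mm (x) by 269 mm (y), 32 mm thick, top face at z = 385 mm, on four square legs, each 42×42 mm in cross-section. The legs rest on z = 0, each flush with a corner of the seat. Four stretchers, 42 mm wide and 23 mm tall, connect adjacent legs with their undersides at z = 145 mm, each running between the inner faces of the legs it joins and aligned with the legs' outer faces on the other axis.

B is a bed frame 2092 mm long (x) by 899 mm wide (y). Four 63×63 mm corner posts, 461 mm tall, at the corners of the footprint. Four rails of 34 mm thickness and 163 mm height run between adjacent posts with their undersides at z = 245 mm, their outer faces flush with the outside of the frame (the two x-running rails run between the posts' inner faces; the two y-running rails run between the posts' inner faces). 14 slats, each 95 mm wide (x) and 22 mm thick, lie across the top of the two x-running rails, running the full 899 mm width of the frame in y; the slats are evenly spaced along x between the inner faces of the end posts with equal gaps (rounded down to the nearest mm) at the −x end and between each pair — any rounding remainder accumulates at the +x end.

The bed frame is against the stool's +x side, with their −y faces flush.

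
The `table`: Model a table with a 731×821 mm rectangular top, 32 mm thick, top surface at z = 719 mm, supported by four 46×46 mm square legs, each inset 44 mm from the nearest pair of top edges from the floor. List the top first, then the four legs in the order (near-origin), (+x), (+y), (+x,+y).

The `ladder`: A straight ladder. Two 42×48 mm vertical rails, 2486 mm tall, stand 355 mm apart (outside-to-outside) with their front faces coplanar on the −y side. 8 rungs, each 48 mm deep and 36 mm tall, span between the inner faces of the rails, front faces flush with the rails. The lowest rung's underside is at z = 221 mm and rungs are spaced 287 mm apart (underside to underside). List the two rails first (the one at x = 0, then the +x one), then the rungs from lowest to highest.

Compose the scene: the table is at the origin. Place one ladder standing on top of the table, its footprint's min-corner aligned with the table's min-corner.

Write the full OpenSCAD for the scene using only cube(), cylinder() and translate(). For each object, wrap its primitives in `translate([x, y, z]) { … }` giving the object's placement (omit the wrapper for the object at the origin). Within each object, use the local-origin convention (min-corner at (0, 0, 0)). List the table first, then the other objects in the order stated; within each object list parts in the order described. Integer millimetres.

translate([0, 0, 687]) cube([731, 821, 32]);
translate([44, 44, 0]) cube([46, 46, 687]);
translate([641, 44, 0]) cube([46, 46, 687]);
translate([44, 731, 0]) cube([46, 46, 687]);
translate([641, 731, 0]) cube([46, 46, 687]);
translate([0, 0, 719]) {
  cube([42, 48, 2486]);
  translate([313, 0, 0]) cube([42, 48, 2486]);
  translate([42, 0, 221]) cube([271, 48, 36]);
  translate([42, 0, 508]) cube([271, 48, 36]);
  translate([42, 0, 795]) cube([271, 48, 36]);
  translate([42, 0, 1082]) cube([271, 48, 36]);
  translate([42, 0, 1369]) cube([271, 48, 36]);
  translate([42, 0, 1656]) cube([271, 48, 36]);
  translate([42, 0, 1943]) cube([271, 48, 36]);
  translate([42, 0, 2230]) cube([271, 48, 36]);
}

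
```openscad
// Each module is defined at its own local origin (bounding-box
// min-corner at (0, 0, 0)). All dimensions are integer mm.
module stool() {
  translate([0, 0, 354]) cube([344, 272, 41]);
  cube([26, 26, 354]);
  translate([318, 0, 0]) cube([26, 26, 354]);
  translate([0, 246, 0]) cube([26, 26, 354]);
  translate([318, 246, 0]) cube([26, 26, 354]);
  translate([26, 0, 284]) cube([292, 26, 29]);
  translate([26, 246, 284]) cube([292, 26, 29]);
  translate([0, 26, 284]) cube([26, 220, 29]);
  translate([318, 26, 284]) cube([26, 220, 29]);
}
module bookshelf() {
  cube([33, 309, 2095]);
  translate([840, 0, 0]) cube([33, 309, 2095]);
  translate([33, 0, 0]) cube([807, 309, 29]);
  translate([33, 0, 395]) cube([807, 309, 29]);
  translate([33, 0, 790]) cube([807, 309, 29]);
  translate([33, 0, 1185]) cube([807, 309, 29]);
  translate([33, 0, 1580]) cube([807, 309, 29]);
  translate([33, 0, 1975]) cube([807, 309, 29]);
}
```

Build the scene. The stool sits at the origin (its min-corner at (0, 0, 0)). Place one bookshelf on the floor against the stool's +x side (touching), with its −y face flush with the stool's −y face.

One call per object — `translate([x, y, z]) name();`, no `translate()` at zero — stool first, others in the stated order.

stool();
translate([344, 0, 0]) bookshelf();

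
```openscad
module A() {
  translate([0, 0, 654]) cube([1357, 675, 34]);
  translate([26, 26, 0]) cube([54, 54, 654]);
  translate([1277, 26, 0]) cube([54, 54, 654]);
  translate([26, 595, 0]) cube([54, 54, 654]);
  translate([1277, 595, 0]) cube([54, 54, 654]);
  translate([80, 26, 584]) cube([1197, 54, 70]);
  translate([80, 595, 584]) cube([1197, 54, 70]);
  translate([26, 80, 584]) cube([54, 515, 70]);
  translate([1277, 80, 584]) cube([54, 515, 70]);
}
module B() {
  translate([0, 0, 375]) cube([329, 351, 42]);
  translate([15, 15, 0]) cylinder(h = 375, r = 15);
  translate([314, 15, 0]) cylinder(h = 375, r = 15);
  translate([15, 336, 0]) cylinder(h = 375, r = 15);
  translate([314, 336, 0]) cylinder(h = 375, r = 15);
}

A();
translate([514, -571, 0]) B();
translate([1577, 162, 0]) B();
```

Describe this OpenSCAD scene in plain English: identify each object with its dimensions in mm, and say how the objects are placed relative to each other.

A is a rectangular dining table. The top is 1357×675×34 mm with its upper surface at z = 688 mm. It stands on four 54×54 mm square legs, each inset 26 mm from the nearest pair of top edges, running from the floor to the underside of the top. Four apron rails, 54 mm thick and 70 mm tall, run between adjacent legs with their top edges flush with the underside of the top and their outer faces flush with the legs' outer faces.

B is a simple wooden stool: a rectangular seat 329 mm (x) by 351 mm (y), 42 mm thick, top face at z = 417 mm, on four round legs, each 30 mm in diameter. The legs rest on z = 0, each leg's axis is inset half a diameter from the nearest pair of seat edges (so the leg's bounding box is flush with the corner).

Two stools sit around the table at the −y, +x sides.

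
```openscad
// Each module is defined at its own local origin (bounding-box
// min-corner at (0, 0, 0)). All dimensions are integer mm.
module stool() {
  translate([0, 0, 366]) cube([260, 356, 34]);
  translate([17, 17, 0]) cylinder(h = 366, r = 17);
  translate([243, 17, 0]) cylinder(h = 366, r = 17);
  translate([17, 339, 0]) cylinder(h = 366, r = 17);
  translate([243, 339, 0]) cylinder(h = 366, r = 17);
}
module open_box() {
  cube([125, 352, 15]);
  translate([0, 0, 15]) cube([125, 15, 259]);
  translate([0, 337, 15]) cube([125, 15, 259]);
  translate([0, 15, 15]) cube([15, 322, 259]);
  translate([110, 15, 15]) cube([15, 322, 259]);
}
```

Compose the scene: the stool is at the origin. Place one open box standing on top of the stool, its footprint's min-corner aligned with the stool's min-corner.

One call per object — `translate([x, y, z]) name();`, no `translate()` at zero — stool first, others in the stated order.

stool();
translate([0, 0, 400]) open_box();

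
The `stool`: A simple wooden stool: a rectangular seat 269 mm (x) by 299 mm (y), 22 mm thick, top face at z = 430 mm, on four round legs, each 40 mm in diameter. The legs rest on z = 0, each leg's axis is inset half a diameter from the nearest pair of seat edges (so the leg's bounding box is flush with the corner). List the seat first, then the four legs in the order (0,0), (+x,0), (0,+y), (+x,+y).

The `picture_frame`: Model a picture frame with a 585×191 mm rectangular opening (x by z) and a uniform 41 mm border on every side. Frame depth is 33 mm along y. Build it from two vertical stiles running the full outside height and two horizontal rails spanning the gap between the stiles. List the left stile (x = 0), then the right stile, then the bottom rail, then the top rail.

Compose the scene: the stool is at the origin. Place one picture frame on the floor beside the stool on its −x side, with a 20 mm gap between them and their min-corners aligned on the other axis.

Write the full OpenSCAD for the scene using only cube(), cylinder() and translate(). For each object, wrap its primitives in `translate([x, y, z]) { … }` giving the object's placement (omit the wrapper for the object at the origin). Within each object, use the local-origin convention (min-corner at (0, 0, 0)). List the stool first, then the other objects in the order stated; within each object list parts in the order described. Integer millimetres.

translate([0, 0, 408]) cube([269, 299, 22]);
translate([20, 20, 0]) cylinder(h = 408, r = 20);
translate([249, 20, 0]) cylinder(h = 408, r = 20);
translate([20, 279, 0]) cylinder(h = 408, r = 20);
translate([249, 279, 0]) cylinder(h = 408, r = 20);
translate([-687, 0, 0]) {
  cube([41, 33, 273]);
  translate([626, 0, 0]) cube([41, 33, 273]);
  translate([41, 0, 0]) cube([585, 33, 41]);
  translate([41, 0, 232]) cube([585, 33, 41]);
}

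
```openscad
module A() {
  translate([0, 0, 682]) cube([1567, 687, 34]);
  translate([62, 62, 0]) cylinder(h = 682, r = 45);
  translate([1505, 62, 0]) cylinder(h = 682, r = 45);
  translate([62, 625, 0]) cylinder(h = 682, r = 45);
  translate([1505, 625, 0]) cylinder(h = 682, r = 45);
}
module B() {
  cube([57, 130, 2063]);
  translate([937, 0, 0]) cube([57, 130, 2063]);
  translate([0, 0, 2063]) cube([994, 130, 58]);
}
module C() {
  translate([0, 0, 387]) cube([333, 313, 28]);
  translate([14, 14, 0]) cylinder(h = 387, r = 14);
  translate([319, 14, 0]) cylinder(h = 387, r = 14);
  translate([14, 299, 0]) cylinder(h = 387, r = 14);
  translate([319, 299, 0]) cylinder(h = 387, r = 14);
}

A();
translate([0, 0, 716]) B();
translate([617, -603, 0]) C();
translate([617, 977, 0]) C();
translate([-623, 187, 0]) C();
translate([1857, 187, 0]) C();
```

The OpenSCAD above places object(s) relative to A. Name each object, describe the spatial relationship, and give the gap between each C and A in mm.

Each stool's nearest face is 290 mm from the table's bounding box.

A is a table. B is a door frame. C is a stool. The door frame is on top of the table. Four stools sit around the table at the −y, +y, −x, +x sides. The gap between each stool and the table is 290 mm.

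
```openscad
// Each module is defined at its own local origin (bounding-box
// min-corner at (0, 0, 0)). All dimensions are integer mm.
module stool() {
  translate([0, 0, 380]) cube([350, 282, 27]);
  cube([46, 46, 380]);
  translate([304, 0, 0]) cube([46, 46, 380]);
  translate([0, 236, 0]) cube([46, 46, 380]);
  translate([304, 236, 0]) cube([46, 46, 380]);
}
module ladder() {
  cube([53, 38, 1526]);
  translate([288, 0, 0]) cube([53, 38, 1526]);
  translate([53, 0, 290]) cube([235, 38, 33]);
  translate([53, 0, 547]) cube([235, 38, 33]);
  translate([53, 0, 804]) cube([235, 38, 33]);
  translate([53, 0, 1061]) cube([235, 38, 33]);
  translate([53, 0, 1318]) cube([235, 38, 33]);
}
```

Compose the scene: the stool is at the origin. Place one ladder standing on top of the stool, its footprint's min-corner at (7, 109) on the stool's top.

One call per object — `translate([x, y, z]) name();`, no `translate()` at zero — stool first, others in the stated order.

stool();
translate([7, 109, 407]) ladder();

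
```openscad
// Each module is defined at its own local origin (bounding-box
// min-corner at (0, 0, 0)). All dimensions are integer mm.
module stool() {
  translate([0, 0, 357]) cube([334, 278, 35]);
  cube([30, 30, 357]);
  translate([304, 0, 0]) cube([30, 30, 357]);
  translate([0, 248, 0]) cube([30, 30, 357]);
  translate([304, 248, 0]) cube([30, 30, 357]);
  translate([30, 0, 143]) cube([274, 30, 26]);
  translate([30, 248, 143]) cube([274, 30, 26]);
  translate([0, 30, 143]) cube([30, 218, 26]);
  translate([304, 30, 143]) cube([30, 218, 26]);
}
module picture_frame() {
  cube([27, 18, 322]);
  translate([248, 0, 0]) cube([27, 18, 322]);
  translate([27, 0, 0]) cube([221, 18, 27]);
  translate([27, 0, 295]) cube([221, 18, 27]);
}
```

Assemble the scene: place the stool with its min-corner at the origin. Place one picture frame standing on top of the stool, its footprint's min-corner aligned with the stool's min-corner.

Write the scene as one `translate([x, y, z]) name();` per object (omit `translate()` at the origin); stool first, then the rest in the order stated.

stool();
translate([0, 0, 392]) picture_frame();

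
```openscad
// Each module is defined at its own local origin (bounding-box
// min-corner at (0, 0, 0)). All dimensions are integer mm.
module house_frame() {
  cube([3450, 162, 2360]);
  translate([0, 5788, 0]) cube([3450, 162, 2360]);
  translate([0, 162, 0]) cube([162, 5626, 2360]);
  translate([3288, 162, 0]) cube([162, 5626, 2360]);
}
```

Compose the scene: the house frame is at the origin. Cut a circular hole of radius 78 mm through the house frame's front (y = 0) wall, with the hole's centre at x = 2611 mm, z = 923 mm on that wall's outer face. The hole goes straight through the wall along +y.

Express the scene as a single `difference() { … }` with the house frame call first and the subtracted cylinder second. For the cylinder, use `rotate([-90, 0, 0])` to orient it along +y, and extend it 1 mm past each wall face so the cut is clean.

difference() {
  house_frame();
  translate([2611, -1, 923]) rotate([-90, 0, 0]) cylinder(h = 164, r = 78);
}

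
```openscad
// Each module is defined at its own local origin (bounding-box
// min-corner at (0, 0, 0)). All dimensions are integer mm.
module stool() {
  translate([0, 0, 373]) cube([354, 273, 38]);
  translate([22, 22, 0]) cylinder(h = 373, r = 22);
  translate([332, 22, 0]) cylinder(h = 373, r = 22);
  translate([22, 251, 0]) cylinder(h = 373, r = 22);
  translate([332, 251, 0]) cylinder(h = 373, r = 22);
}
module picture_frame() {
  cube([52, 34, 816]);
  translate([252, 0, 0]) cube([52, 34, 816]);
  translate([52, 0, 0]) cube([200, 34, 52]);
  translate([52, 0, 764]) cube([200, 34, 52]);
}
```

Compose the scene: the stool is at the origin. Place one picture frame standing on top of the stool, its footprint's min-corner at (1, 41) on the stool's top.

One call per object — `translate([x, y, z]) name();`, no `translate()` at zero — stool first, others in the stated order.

stool();
translate([1, 41, 411]) picture_frame();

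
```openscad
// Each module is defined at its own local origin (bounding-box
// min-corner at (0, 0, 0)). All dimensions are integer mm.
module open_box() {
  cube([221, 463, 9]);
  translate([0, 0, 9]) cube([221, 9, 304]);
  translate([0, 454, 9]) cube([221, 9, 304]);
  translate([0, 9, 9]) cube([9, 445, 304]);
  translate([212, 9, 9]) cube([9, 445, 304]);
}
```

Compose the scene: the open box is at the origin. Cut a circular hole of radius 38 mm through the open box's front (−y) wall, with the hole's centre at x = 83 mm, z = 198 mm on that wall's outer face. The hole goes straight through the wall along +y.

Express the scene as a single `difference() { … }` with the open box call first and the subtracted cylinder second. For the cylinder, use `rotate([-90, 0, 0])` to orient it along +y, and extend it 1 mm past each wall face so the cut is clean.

difference() {
  open_box();
  translate([83, -1, 198]) rotate([-90, 0, 0]) cylinder(h = 11, r = 38);
}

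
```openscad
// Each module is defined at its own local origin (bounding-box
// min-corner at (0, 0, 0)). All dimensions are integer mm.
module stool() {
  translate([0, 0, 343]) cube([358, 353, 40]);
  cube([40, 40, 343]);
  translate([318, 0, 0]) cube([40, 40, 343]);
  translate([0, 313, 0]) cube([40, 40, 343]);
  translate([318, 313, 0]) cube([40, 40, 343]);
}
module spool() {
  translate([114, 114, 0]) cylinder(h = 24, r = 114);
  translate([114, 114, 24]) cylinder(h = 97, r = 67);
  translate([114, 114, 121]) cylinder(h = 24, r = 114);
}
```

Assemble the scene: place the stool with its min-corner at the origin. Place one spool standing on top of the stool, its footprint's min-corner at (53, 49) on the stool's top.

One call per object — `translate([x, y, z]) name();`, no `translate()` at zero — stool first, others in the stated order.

stool();
translate([53, 49, 383]) spool();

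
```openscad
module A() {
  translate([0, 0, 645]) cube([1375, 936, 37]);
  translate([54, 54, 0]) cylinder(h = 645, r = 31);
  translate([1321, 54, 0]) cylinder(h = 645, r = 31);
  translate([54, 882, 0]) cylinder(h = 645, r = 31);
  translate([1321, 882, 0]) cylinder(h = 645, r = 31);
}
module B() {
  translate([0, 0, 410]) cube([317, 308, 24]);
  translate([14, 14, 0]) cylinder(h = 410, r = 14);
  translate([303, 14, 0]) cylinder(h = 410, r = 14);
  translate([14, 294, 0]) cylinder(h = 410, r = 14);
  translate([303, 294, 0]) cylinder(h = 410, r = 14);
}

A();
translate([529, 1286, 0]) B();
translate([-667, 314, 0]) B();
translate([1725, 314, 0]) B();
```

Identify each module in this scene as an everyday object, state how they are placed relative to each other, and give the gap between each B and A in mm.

A is a table. B is a stool. Three stools sit around the table at the +y, −x, +x sides. The gap between each stool and the table is 350 mm.

Each stool's nearest face is 350 mm from the table's bounding box.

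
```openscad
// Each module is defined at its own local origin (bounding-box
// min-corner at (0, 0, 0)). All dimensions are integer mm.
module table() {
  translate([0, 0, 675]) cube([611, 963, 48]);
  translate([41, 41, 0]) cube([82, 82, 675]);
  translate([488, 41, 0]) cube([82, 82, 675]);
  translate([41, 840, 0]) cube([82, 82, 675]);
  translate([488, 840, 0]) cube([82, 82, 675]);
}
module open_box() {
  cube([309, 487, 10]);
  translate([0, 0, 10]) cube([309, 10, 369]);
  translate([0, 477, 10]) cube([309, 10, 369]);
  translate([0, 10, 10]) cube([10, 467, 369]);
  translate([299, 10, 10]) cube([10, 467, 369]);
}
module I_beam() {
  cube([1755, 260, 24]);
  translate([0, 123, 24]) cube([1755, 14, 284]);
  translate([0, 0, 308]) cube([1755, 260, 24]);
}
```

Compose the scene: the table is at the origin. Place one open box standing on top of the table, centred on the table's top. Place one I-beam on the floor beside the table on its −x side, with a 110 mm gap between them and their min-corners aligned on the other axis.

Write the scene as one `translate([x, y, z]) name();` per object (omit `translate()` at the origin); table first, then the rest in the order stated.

table();
translate([151, 238, 723]) open_box();
translate([-1865, 0, 0]) I_beam();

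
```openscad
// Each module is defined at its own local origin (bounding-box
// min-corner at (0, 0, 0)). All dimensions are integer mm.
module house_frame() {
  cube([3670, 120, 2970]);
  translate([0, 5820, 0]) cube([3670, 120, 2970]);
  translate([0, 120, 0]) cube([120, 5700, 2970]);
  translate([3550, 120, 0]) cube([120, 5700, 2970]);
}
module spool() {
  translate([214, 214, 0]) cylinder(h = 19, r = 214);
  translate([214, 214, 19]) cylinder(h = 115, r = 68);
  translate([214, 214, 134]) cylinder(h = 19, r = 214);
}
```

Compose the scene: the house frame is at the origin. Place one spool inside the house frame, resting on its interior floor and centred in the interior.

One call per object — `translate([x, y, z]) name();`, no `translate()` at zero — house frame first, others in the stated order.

house_frame();
translate([1621, 2756, 0]) spool();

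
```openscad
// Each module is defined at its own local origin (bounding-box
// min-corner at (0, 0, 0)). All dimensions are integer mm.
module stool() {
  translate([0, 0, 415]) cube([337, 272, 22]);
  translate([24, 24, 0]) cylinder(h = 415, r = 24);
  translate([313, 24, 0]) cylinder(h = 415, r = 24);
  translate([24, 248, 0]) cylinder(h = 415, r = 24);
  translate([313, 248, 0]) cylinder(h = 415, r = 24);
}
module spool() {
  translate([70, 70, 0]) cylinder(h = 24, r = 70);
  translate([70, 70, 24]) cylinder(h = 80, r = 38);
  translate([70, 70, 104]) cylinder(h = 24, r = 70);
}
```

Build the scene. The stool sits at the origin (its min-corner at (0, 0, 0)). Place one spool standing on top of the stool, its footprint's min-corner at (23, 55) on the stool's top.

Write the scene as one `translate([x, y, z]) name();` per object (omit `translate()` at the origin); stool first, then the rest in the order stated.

stool();
translate([23, 55, 437]) spool();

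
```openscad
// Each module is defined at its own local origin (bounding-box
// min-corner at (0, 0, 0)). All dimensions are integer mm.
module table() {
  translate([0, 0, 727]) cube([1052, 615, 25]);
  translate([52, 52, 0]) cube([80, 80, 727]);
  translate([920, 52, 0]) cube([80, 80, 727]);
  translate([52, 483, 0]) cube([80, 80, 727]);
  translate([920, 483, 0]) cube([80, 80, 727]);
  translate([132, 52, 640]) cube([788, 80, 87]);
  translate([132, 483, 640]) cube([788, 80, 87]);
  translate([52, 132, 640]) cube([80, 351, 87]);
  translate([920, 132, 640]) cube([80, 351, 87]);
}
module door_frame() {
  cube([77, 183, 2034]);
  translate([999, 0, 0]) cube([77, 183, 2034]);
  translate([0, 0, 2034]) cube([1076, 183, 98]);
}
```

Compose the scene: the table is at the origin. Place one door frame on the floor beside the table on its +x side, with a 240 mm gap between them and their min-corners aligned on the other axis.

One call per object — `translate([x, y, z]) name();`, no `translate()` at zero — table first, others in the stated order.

table();
translate([1292, 0, 0]) door_frame();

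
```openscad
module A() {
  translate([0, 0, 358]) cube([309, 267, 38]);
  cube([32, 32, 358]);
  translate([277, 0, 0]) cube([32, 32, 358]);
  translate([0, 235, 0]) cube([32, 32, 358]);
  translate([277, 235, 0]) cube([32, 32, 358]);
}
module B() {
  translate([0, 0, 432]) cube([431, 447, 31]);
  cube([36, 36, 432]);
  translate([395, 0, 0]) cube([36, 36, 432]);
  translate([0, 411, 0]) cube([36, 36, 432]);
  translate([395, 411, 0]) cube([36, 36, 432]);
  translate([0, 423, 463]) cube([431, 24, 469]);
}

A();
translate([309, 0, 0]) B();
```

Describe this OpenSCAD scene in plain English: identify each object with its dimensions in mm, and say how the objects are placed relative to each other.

A is a four-legged stool. The seat is 309×267 mm, 38 mm thick, top at z = 396 mm. It stands on four square legs, each 32×32 mm in cross-section, from z = 0 to the seat underside, each flush with a corner of the seat.

B is a chair. The seat is a 431×447×31 mm slab with its top at z = 463 mm, on four 36×36 mm corner legs (flush with the seat edges, standing on z = 0). A flat backrest 24 mm thick, 469 mm tall, spans the full seat width and rises from the seat top along its +y edge, rear face flush with the rear of the seat.

The chair is against the stool's +x side, with their −y faces flush.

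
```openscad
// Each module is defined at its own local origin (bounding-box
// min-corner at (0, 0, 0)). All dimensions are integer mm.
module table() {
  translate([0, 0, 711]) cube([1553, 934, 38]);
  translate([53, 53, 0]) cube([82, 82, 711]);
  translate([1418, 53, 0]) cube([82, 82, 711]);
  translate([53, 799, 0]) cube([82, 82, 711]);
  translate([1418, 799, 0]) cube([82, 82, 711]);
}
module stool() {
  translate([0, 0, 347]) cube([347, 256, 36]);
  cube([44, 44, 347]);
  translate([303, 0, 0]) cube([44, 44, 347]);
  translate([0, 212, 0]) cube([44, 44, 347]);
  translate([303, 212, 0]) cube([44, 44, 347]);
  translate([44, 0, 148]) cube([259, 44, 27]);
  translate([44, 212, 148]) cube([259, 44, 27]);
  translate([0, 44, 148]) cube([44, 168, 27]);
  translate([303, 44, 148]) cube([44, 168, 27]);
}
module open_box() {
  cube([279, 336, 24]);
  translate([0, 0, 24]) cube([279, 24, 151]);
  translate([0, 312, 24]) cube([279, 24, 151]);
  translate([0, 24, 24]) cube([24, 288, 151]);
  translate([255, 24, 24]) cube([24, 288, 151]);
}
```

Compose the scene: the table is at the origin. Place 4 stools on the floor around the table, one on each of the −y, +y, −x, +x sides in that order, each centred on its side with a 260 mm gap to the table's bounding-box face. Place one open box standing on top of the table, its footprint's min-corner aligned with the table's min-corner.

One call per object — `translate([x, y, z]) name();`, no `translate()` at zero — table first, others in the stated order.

table();
translate([603, -516, 0]) stool();
translate([603, 1194, 0]) stool();
translate([-607, 339, 0]) stool();
translate([1813, 339, 0]) stool();
translate([0, 0, 749]) open_box();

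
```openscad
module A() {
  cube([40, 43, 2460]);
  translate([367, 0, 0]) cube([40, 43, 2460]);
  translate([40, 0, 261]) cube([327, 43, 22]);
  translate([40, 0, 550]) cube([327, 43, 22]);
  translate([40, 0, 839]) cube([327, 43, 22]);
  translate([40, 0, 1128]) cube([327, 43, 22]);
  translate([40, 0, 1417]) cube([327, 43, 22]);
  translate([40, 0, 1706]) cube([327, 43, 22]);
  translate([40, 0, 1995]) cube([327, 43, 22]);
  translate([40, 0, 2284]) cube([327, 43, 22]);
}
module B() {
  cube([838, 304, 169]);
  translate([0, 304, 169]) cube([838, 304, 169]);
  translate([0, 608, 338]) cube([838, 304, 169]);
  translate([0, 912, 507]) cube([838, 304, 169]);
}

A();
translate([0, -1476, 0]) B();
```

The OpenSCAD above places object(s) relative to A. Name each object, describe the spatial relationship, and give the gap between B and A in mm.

A is a ladder. B is a staircase. The staircase is on the floor beside the ladder on its −y side. The gap between the staircase and the ladder is 260 mm.

The staircase's nearest face is 260 mm from the ladder's −y face.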